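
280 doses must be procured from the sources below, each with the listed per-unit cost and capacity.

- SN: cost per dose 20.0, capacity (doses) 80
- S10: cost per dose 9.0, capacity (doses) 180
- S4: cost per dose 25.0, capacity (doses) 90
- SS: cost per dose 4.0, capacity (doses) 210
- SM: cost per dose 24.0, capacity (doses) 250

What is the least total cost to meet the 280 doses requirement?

Fill from the cheapest source first.
SS (4.0): use full 210 — 70 doses to go.
Take 70 from S10 at 9.0 to finish.
SN, SM, S4: unused.
Cost = 210×4.0 + 70×9.0 = 1470.

1470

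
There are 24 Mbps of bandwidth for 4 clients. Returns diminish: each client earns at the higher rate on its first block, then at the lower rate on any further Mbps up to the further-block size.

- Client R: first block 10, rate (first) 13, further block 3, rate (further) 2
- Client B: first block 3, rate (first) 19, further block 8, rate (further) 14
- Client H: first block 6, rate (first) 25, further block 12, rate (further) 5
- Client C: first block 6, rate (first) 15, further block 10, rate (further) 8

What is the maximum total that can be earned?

Order all 8 blocks by rate: Client H/tier1 25 > Client B/tier1 19 > Client C/tier1 15 > Client B/tier2 14 > Client R/tier1 13 > Client C/tier2 8 > Client H/tier2 5 > Client R/tier2 2.
Fill Client H tier1 block (6 at 25) ; 18 left.
Fill Client B tier1 block (3 at 19) ; 15 left.
Fill Client C tier1 block (6 at 15) ; 9 left.
Fill Client B tier2 block (8 at 14) ; 1 left.
Client R tier1 at 13: only 1 left, fill 1.
Total = 25×6 + 19×3 + 15×6 + 14×8 + 13×1 = 422.

422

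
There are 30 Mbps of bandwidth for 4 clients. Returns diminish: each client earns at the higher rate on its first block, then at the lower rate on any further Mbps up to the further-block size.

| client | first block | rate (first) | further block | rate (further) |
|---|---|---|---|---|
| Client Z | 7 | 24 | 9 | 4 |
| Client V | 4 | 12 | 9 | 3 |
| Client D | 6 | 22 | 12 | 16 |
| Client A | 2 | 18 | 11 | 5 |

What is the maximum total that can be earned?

564

Treat each block as its own option and order by rate: Client Z/T1 24 > Client D/T1 22 > Client A/T1 18 > Client D/T2 16 > Client V/T1 12 > Client A/T2 5 > Client Z/T2 4 > Client V/T2 3.
Fill Client Z T1 block (7 at 24) → 23 left.
Client D/T1 (22): +6 → 17 left.
Client A/T1 (18): +2 → 15 left.
Fill Client D T2 block (12 at 16) → 3 left.
Client V T1 at 12: only 3 left, fill 3.
Total = 24×7 + 22×6 + 18×2 + 16×12 + 12×3 = 564.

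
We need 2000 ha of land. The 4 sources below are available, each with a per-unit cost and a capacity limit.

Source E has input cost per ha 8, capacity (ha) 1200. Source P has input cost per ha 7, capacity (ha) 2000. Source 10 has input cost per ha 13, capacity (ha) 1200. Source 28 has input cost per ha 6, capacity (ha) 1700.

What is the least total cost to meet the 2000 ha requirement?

Fill from the cheapest source first.
Source 28 (6): use full 1700 — 300 ha to go.
Take 300 from Source P at 7 to finish.
Source E, Source 10: unused.
Cost = 1700×6 + 300×7 = 12300.

12300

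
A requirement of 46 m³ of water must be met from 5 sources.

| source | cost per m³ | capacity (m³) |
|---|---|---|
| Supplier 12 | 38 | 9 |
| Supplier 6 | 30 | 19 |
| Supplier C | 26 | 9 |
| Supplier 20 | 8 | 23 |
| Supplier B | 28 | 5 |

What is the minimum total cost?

828

Fill from the cheapest source first.
Supplier 20 (8): use full 23 ; 23 m³ to go.
Supplier C at 26: take all 9 m³ ; 14 still needed.
Take 5 from Supplier B at 28 ; need 9 more.
Supplier 6 (30): take the remaining 9 ; done.
Supplier 12: unused.
Cost = 23×8 + 9×26 + 5×28 + 9×30 = 828.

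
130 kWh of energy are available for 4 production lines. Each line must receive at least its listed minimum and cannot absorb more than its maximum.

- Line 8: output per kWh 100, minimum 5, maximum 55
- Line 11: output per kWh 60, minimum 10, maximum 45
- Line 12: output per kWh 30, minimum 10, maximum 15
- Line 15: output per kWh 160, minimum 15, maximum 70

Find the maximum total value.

16100

Meeting every minimum uses 5+10+10+15 = 40 kWh, leaving 90.
Rank by output per kWh: Line 15 160 > Line 8 100 > Line 11 60 > Line 12 30.
Give Line 15 55 more to hit its cap of 70 → 35 left.
Only 35 left; Line 8 takes them to reach 40.
Total = 100×40 + 60×10 + 30×10 + 160×70 = 16100.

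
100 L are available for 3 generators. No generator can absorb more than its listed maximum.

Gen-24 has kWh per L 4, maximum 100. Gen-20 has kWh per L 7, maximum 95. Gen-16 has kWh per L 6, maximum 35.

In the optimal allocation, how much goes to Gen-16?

Rank by kWh per L: Gen-20 7 > Gen-16 6 > Gen-24 4.
Gen-20: +95 to 95 (cap) → 5 left.
Gen-16: +5 (room for 35) → 5. Pool exhausted.

5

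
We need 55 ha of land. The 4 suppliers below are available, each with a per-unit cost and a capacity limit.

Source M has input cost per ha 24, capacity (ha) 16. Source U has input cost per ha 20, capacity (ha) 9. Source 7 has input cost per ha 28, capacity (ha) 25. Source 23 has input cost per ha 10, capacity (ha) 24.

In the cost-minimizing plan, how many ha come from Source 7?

Fill from the cheapest supplier first.
Take 24 from Source 23 at 10 — need 31 more.
Take 9 from Source U at 20 — need 22 more.
Take 16 from Source M at 24 — need 6 more.
Source 7 at 28: take 6 of its 25 — requirement met.

6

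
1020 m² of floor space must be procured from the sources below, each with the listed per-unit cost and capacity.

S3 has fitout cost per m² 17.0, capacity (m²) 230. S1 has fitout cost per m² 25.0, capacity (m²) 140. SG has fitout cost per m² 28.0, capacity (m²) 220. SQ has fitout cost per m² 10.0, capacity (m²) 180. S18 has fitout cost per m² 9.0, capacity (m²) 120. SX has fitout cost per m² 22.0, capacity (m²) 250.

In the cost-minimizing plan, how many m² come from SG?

100

Use sources in increasing cost order.
S18 (9.0): use full 120 — 900 m² to go.
SQ (10.0): use full 180 — 720 m² to go.
S3 at 17.0: take all 230 m² — 490 still needed.
SX at 22.0: take all 250 m² — 240 still needed.
S1 (25.0): use full 140 — 100 m² to go.
SG (28.0): take the remaining 100 — done.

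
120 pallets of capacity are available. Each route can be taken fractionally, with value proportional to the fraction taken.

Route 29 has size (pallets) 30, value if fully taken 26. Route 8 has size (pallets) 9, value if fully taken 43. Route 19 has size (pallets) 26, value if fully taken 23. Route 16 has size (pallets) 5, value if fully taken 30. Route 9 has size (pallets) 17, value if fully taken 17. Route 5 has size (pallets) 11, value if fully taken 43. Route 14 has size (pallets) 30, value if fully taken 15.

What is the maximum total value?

Rank by value-to-size ratio: Route 16 30/5≈6, Route 8 43/9≈4.78, Route 5 43/11≈3.91, Route 9 17/17≈1, Route 19 23/26≈0.885, Route 29 26/30≈0.867, Route 14 15/30≈0.5.
Route 16: take in full, 5 pallets for value 30 → 115 left.
Route 8: take in full, 9 pallets for value 43 → 106 left.
Route 5: take in full, 11 pallets for value 43 → 95 left.
Route 9: take in full, 17 pallets for value 17 → 78 left.
Route 19: take in full, 26 pallets for value 23 → 52 left.
All 30 pallets of Route 29 fit (value 26) → 22 remain.
Only 22 pallets remain; take 22/30 of Route 14 for value 15×22/30 = 11.
Total value = 193.

193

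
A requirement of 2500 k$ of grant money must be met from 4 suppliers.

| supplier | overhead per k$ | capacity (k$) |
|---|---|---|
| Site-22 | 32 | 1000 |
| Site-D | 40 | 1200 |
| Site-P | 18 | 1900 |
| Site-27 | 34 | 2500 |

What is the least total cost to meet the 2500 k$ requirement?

53400

Fill from the cheapest supplier first.
Take 1900 from Site-P at 18 — need 600 more.
Take 600 from Site-22 at 32 to finish.
Site-27, Site-D: unused.
Cost = 1900×18 + 600×32 = 53400.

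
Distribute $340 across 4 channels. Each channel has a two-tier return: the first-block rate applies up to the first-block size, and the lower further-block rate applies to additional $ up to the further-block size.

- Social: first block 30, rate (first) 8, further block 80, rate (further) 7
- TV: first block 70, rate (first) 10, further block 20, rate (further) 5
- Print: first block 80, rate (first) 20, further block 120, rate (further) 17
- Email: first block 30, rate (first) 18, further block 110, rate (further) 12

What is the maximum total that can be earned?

5500

Rank every tier by rate: Print/T1 20 > Email/T1 18 > Print/T2 17 > Email/T2 12 > TV/T1 10 > Social/T1 8 > Social/T2 7 > TV/T2 5.
Print T1 at 20: fill all 80 → 260 left.
Email/T1 (18): +30 → 230 left.
Print T2 at 17: fill all 120 → 110 left.
Fill Email T2 block (110 at 12) → 0 left.
Total = 20×80 + 18×30 + 17×120 + 12×110 = 5500.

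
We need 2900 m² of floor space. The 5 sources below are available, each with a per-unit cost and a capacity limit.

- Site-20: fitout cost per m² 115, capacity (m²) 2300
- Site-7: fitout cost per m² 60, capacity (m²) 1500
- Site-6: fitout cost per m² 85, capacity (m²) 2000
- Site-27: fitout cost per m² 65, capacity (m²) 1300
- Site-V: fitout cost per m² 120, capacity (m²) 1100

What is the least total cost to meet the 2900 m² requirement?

Fill from the cheapest source first.
Site-7 at 60: take all 1500 m² — 1400 still needed.
Site-27 at 65: take all 1300 m² — 100 still needed.
Site-6 at 85: take 100 of its 2000 — requirement met.
Site-20, Site-V: unused.
Cost = 1500×60 + 1300×65 + 100×85 = 183000.

183000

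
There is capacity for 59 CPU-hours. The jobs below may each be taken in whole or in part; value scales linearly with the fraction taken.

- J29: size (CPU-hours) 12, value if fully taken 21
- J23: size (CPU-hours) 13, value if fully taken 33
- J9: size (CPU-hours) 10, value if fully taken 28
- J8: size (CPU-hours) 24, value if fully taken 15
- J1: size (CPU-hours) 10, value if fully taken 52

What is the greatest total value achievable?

142.75

Rank by value-to-size ratio: J1 52/10≈5.2, J9 28/10≈2.8, J23 33/13≈2.54, J29 21/12≈1.75, J8 15/24≈0.625.
Take all of J1 (10 CPU-hours, value 52) ; 49 CPU-hours left.
All 10 CPU-hours of J9 fit (value 28) ; 39 remain.
All 13 CPU-hours of J23 fit (value 33) ; 26 remain.
Take all of J29 (12 CPU-hours, value 21) ; 14 CPU-hours left.
Only 14 CPU-hours remain; take 14/24 of J8 for value 15×14/24 = 8.75.
Total value = 142.75.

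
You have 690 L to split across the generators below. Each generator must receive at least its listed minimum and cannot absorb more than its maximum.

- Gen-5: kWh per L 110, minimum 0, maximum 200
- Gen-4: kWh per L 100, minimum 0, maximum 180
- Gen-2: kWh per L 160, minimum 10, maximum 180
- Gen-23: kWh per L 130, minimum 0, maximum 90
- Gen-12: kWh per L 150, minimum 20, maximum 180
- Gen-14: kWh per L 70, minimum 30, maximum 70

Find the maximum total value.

Meeting every minimum uses 0+0+10+0+20+30 = 60 L, leaving 630.
Highest kWh per L first: Gen-2 160 > Gen-12 150 > Gen-23 130 > Gen-5 110 > Gen-4 100 > Gen-14 70.
Gen-2: +170 to 180 (cap) → 460 left.
Give Gen-12 160 more to hit its cap of 180 → 300 left.
Give Gen-23 90 more to hit its cap of 90 → 210 left.
Give Gen-5 200 more to hit its cap of 200 → 10 left.
Gen-4: +10 (room for 180) → 10. Pool exhausted.
Total = 110×200 + 100×10 + 160×180 + 130×90 + 150×180 + 70×30 = 92600.

92600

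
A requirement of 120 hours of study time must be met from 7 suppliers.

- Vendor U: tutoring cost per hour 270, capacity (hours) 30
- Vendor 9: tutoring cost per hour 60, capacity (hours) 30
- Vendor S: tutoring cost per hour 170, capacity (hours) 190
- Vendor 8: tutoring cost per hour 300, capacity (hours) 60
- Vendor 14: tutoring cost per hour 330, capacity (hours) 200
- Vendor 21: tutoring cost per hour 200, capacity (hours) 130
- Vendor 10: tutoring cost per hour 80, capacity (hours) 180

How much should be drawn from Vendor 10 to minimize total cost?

Cheapest first:
Vendor 9 at 60: take all 30 hours — 90 still needed.
Take 90 from Vendor 10 at 80 to finish.
Vendor S, Vendor 21, Vendor U, Vendor 8, Vendor 14: unused.

90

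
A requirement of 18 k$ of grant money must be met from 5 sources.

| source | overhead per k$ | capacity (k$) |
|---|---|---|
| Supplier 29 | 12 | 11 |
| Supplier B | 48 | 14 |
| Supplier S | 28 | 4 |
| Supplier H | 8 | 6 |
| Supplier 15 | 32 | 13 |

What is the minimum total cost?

Fill from the cheapest source first.
Take 6 from Supplier H at 8 — need 12 more.
Supplier 29 at 12: take all 11 k$ — 1 still needed.
Take 1 from Supplier S at 28 to finish.
Supplier 15, Supplier B: unused.
Cost = 6×8 + 11×12 + 1×28 = 208.

208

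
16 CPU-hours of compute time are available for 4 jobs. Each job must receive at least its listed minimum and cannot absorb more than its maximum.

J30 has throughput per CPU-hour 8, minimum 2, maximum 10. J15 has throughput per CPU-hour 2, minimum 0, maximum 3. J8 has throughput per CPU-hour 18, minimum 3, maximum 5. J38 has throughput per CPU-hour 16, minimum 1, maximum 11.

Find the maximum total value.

250

Meeting every minimum uses 2+0+3+1 = 6 CPU-hours, leaving 10.
Rank by throughput per CPU-hour: J8 18 > J38 16 > J30 8 > J15 2.
Give J8 2 more to hit its cap of 5 ; 8 left.
J38 has room for 10 more but only 8 remain, so it gets 9.
Total = 8×2 + 18×5 + 16×9 = 250.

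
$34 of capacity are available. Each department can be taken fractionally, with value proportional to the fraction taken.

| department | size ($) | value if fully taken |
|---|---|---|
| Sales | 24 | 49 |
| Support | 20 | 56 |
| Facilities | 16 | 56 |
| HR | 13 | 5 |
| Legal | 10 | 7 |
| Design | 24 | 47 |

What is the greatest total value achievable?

Sort by value density: Facilities 56/16≈3.5, Support 56/20≈2.8, Sales 49/24≈2.04, Design 47/24≈1.96, Legal 7/10≈0.7, HR 5/13≈0.385.
Facilities: take in full, 16 $ for value 56 → 18 left.
Fill the last 18 $ with part of Support: 18/20 of it earns 50.4.
Total value = 106.4.

106.4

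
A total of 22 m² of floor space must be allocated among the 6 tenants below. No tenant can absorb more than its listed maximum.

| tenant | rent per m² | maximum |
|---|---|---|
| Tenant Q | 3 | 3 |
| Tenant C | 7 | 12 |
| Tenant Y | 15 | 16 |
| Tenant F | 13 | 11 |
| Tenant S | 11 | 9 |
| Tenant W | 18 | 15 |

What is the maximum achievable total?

375

Highest rent per m² first: Tenant W 18 > Tenant Y 15 > Tenant F 13 > Tenant S 11 > Tenant C 7 > Tenant Q 3.
Give Tenant W 15 to hit its cap of 15 ; 7 left.
Tenant Y: +7 (room for 16) → 7. Pool exhausted.
Total = 15×7 + 18×15 = 375.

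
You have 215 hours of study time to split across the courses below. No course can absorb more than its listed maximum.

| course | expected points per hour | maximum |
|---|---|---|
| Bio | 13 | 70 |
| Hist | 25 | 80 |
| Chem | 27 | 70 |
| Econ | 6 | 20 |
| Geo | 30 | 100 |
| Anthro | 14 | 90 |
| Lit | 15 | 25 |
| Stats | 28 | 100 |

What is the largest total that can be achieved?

Rank by expected points per hour: Geo 30 > Stats 28 > Chem 27 > Hist 25 > Lit 15 > Anthro 14 > Bio 13 > Econ 6.
Give Geo 100 to hit its cap of 100 ; 115 left.
Stats takes 100 to reach its cap of 100 ; 15 left.
Chem: +15 (room for 70) → 15. Pool exhausted.
Total = 27×15 + 30×100 + 28×100 = 6205.

6205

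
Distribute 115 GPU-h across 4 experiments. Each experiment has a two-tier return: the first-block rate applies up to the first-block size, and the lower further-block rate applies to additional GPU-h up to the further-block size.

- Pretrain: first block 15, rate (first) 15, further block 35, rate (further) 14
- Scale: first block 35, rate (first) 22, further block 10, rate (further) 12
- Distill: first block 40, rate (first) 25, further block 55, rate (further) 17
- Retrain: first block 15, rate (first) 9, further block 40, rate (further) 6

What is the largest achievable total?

Order all 8 blocks by rate: Distill/T1 25 > Scale/T1 22 > Distill/T2 17 > Pretrain/T1 15 > Pretrain/T2 14 > Scale/T2 12 > Retrain/T1 9 > Retrain/T2 6.
Distill T1 at 25: fill all 40 ; 75 left.
Fill Scale T1 block (35 at 22) ; 40 left.
Distill T2 at 17: only 40 left, fill 40.
Total = 25×40 + 22×35 + 17×40 = 2450.

2450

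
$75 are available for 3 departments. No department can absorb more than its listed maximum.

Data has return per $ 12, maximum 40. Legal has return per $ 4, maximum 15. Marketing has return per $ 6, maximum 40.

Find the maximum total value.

690

Order the departments by return per $: Data 12 > Marketing 6 > Legal 4.
Data: +40 to 40 (cap) → 35 left.
Marketing: +35 (room for 40) → 35. Pool exhausted.
Total = 12×40 + 6×35 = 690.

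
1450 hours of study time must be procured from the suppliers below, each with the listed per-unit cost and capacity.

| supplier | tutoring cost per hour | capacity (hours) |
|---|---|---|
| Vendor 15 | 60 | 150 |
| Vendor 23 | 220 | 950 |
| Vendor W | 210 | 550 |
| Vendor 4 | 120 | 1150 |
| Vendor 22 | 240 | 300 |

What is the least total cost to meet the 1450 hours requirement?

Use suppliers in increasing cost order.
Vendor 15 (60): use full 150 → 1300 hours to go.
Vendor 4 (120): use full 1150 → 150 hours to go.
Vendor W at 210: take 150 of its 550 → requirement met.
Vendor 23, Vendor 22: unused.
Cost = 150×60 + 1150×120 + 150×210 = 178500.

178500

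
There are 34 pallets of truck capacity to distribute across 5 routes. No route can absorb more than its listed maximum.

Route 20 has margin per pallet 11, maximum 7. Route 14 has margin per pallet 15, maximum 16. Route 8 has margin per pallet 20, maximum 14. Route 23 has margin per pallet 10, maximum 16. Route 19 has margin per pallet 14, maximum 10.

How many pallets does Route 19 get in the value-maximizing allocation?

Order the routes by margin per pallet: Route 8 20 > Route 14 15 > Route 19 14 > Route 20 11 > Route 23 10.
Route 8 takes 14 to reach its cap of 14 — 20 left.
Route 14 takes 16 to reach its cap of 16 — 4 left.
Route 19 has room for 10 but only 4 remain, so it gets 4.

4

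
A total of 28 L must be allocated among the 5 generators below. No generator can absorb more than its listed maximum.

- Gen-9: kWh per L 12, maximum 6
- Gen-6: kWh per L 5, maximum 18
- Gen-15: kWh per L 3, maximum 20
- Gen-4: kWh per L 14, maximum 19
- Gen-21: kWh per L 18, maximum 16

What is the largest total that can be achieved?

456

Order the generators by kWh per L: Gen-21 18 > Gen-4 14 > Gen-9 12 > Gen-6 5 > Gen-15 3.
Give Gen-21 16 to hit its cap of 16 ; 12 left.
Gen-4: +12 (room for 19) → 12. Pool exhausted.
Total = 14×12 + 18×16 = 456.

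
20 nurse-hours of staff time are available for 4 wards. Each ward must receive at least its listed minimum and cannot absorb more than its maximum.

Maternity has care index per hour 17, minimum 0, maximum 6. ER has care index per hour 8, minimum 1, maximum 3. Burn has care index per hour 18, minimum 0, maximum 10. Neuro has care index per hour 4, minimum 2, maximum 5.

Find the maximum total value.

306

Meeting every minimum uses 0+1+0+2 = 3 nurse-hours, leaving 17.
Rank by care index per hour: Burn 18 > Maternity 17 > ER 8 > Neuro 4.
Give Burn 10 more to hit its cap of 10 ; 7 left.
Maternity takes 6 more to reach its cap of 6 ; 1 left.
ER has room for 2 more but only 1 remain, so it gets 2.
Total = 17×6 + 8×2 + 18×10 + 4×2 = 306.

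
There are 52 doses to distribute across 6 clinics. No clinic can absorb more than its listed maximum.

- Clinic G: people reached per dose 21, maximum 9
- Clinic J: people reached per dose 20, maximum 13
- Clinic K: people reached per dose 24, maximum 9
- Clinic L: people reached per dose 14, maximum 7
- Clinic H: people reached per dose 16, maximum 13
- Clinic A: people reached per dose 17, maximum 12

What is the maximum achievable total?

1013

Order the clinics by people reached per dose: Clinic K 24 > Clinic G 21 > Clinic J 20 > Clinic A 17 > Clinic H 16 > Clinic L 14.
Clinic K: +9 to 9 (cap) → 43 left.
Clinic G: +9 to 9 (cap) → 34 left.
Give Clinic J 13 to hit its cap of 13 → 21 left.
Give Clinic A 12 to hit its cap of 12 → 9 left.
Clinic H: +9 (room for 13) → 9. Pool exhausted.
Total = 21×9 + 20×13 + 24×9 + 16×9 + 17×12 = 1013.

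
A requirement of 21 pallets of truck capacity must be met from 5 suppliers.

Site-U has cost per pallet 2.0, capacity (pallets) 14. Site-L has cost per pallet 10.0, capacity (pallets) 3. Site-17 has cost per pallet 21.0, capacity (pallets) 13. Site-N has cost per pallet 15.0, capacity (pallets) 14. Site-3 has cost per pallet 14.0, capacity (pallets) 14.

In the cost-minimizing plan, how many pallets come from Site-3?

Use suppliers in increasing cost order.
Take 14 from Site-U at 2.0 ; need 7 more.
Take 3 from Site-L at 10.0 ; need 4 more.
Take 4 from Site-3 at 14.0 to finish.
Site-N, Site-17: unused.

4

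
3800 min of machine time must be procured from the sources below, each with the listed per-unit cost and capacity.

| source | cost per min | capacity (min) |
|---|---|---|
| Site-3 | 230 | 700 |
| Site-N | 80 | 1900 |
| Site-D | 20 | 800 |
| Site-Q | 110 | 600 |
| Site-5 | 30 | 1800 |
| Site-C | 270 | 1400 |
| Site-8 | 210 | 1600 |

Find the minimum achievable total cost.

Fill from the cheapest source first.
Site-D (20): use full 800 → 3000 min to go.
Site-5 (30): use full 1800 → 1200 min to go.
Site-N at 80: take 1200 of its 1900 → requirement met.
Site-Q, Site-8, Site-3, Site-C: unused.
Cost = 800×20 + 1800×30 + 1200×80 = 166000.

166000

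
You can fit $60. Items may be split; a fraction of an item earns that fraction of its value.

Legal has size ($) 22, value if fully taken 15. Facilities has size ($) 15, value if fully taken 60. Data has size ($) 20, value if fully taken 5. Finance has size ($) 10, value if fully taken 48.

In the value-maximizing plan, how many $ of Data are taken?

Best value per unit of size first: Finance 48/10≈4.8, Facilities 60/15≈4, Legal 15/22≈0.682, Data 5/20≈0.25.
Take all of Finance (10 $, value 48) ; 50 $ left.
All 15 $ of Facilities fit (value 60) ; 35 remain.
All 22 $ of Legal fit (value 15) ; 13 remain.
13 $ left: a 13/20 share of Data gives 5×13/20 = 3.25.

13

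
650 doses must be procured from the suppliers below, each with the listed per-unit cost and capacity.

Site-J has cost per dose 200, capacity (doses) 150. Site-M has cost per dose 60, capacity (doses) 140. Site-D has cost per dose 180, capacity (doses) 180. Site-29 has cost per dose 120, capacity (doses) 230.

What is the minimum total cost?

Cheapest first:
Take 140 from Site-M at 60 — need 510 more.
Site-29 at 120: take all 230 doses — 280 still needed.
Take 180 from Site-D at 180 — need 100 more.
Take 100 from Site-J at 200 to finish.
Cost = 140×60 + 230×120 + 180×180 + 100×200 = 88400.

88400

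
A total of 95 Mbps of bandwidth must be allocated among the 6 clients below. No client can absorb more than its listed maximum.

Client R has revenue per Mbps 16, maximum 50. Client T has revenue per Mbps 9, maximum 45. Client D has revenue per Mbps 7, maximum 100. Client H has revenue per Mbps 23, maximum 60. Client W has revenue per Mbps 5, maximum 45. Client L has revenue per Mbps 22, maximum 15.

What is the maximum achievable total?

Highest revenue per Mbps first: Client H 23 > Client L 22 > Client R 16 > Client T 9 > Client D 7 > Client W 5.
Give Client H 60 to hit its cap of 60 — 35 left.
Give Client L 15 to hit its cap of 15 — 20 left.
Client R: +20 (room for 50) → 20. Pool exhausted.
Total = 16×20 + 23×60 + 22×15 = 2030.

2030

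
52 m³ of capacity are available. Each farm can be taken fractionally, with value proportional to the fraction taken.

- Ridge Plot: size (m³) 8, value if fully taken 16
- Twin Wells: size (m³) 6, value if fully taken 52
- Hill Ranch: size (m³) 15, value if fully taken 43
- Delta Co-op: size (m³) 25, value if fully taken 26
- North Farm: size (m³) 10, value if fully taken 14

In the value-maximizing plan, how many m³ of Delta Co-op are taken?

13

Best value per unit of size first: Twin Wells 52/6≈8.67, Hill Ranch 43/15≈2.87, Ridge Plot 16/8≈2, North Farm 14/10≈1.4, Delta Co-op 26/25≈1.04.
Twin Wells: take in full, 6 m³ for value 52 ; 46 left.
Hill Ranch: take in full, 15 m³ for value 43 ; 31 left.
Ridge Plot: take in full, 8 m³ for value 16 ; 23 left.
All 10 m³ of North Farm fit (value 14) ; 13 remain.
Only 13 m³ remain; take 13/25 of Delta Co-op for value 26×13/25 = 13.52.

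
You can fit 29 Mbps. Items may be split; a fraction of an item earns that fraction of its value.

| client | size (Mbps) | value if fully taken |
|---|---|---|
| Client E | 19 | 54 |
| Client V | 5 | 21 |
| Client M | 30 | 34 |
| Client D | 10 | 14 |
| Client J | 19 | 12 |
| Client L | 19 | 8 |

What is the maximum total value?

Sort by value density: Client V 21/5≈4.2, Client E 54/19≈2.84, Client D 14/10≈1.4, Client M 34/30≈1.13, Client J 12/19≈0.632, Client L 8/19≈0.421.
All 5 Mbps of Client V fit (value 21) — 24 remain.
Take all of Client E (19 Mbps, value 54) — 5 Mbps left.
Fill the last 5 Mbps with part of Client D: 5/10 of it earns 7.
Total value = 82.

82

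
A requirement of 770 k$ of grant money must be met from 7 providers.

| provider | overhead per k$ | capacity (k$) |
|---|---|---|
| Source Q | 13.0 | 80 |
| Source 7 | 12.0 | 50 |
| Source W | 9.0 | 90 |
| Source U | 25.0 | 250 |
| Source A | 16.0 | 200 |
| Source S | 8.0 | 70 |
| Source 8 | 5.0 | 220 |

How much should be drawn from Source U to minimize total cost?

Use providers in increasing cost order.
Source 8 at 5.0: take all 220 k$ — 550 still needed.
Take 70 from Source S at 8.0 — need 480 more.
Take 90 from Source W at 9.0 — need 390 more.
Source 7 at 12.0: take all 50 k$ — 340 still needed.
Source Q at 13.0: take all 80 k$ — 260 still needed.
Source A (16.0): use full 200 — 60 k$ to go.
Source U at 25.0: take 60 of its 250 — requirement met.

60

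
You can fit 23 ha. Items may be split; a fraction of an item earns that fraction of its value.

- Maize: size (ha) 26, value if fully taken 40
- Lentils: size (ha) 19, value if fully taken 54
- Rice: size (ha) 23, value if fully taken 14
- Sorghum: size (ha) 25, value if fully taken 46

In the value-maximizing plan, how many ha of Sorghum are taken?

Sort by value density: Lentils 54/19≈2.84, Sorghum 46/25≈1.84, Maize 40/26≈1.54, Rice 14/23≈0.609.
All 19 ha of Lentils fit (value 54) ; 4 remain.
Fill the last 4 ha with part of Sorghum: 4/25 of it earns 7.36.

4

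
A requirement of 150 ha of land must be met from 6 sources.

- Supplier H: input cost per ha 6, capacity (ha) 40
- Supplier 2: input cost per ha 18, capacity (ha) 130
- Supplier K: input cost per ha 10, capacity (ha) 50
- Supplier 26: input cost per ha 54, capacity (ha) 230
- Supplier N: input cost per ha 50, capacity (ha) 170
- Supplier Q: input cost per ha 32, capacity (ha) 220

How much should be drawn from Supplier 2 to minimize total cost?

Cheapest first:
Take 40 from Supplier H at 6 ; need 110 more.
Supplier K (10): use full 50 ; 60 ha to go.
Supplier 2 at 18: take 60 of its 130 ; requirement met.
Supplier Q, Supplier N, Supplier 26: unused.

60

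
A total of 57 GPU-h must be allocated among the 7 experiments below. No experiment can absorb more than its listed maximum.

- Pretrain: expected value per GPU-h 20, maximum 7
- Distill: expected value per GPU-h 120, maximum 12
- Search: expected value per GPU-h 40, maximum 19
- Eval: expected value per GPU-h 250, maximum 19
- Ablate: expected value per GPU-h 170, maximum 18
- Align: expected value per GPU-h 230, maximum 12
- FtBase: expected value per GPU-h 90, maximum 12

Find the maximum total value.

11530

Order the experiments by expected value per GPU-h: Eval 250 > Align 230 > Ablate 170 > Distill 120 > FtBase 90 > Search 40 > Pretrain 20.
Eval: +19 to 19 (cap) → 38 left.
Give Align 12 to hit its cap of 12 → 26 left.
Ablate takes 18 to reach its cap of 18 → 8 left.
Distill: +8 (room for 12) → 8. Pool exhausted.
Total = 120×8 + 250×19 + 170×18 + 230×12 = 11530.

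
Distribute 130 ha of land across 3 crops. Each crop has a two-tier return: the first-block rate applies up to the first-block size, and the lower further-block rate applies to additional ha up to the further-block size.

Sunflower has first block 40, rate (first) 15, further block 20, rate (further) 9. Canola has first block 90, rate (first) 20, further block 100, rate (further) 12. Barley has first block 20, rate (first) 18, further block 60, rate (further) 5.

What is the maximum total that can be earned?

2460

Order all 6 blocks by rate: Canola/first 20 > Barley/first 18 > Sunflower/first 15 > Canola/second 12 > Sunflower/second 9 > Barley/second 5.
Canola first at 20: fill all 90 — 40 left.
Barley/first (18): +20 — 20 left.
Sunflower first at 15: only 20 left, fill 20.
Total = 20×90 + 18×20 + 15×20 = 2460.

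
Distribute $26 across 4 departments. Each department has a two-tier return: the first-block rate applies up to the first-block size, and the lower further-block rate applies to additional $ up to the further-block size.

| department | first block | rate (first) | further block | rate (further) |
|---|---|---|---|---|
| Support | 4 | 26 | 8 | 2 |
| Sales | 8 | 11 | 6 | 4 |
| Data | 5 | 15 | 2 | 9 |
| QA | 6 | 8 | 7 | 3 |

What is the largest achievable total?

Rank every tier by rate: Support/tier1 26 > Data/tier1 15 > Sales/tier1 11 > Data/tier2 9 > QA/tier1 8 > Sales/tier2 4 > QA/tier2 3 > Support/tier2 2.
Support tier1 at 26: fill all 4 → 22 left.
Fill Data tier1 block (5 at 15) → 17 left.
Fill Sales tier1 block (8 at 11) → 9 left.
Data tier2 at 9: fill all 2 → 7 left.
QA/tier1 (8): +6 → 1 left.
Sales tier2 at 4: only 1 left, fill 1.
Total = 26×4 + 15×5 + 11×8 + 9×2 + 8×6 + 4×1 = 337.

337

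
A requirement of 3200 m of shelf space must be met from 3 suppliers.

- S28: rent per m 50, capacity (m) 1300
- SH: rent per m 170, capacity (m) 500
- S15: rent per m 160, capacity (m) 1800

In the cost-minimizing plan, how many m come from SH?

Use suppliers in increasing cost order.
Take 1300 from S28 at 50 ; need 1900 more.
S15 at 160: take all 1800 m ; 100 still needed.
Take 100 from SH at 170 to finish.

100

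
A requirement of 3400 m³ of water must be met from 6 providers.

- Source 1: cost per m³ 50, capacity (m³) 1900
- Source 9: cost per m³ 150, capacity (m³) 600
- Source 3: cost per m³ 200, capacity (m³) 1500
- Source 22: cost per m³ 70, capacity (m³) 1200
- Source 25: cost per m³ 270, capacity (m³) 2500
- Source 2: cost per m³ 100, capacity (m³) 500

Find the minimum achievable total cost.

Fill from the cheapest provider first.
Take 1900 from Source 1 at 50 ; need 1500 more.
Source 22 at 70: take all 1200 m³ ; 300 still needed.
Source 2 at 100: take 300 of its 500 ; requirement met.
Source 9, Source 3, Source 25: unused.
Cost = 1900×50 + 1200×70 + 300×100 = 209000.

209000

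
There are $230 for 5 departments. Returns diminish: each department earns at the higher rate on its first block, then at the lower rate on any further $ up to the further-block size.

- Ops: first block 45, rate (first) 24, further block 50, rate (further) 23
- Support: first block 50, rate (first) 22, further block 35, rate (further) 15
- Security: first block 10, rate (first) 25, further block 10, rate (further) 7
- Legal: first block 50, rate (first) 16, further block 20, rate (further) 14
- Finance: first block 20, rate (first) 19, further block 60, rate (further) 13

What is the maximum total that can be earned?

4835

Rank every tier by rate: Security/tier1 25 > Ops/tier1 24 > Ops/tier2 23 > Support/tier1 22 > Finance/tier1 19 > Legal/tier1 16 > Support/tier2 15 > Legal/tier2 14 > Finance/tier2 13 > Security/tier2 7.
Security tier1 at 25: fill all 10 ; 220 left.
Fill Ops tier1 block (45 at 24) ; 175 left.
Ops tier2 at 23: fill all 50 ; 125 left.
Support/tier1 (22): +50 ; 75 left.
Finance/tier1 (19): +20 ; 55 left.
Legal/tier1 (16): +50 ; 5 left.
Support/tier2: +5 of 35 at 15; pool empty.
Total = 25×10 + 24×45 + 23×50 + 22×50 + 19×20 + 16×50 + 15×5 = 4835.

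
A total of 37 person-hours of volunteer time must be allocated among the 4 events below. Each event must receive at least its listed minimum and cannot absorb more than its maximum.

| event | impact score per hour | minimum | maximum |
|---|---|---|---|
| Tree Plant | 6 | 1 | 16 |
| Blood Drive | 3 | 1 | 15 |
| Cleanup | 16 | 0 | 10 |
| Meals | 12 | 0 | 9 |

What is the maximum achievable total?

Meeting every minimum uses 1+1+0+0 = 2 person-hours, leaving 35.
Order the events by impact score per hour: Cleanup 16 > Meals 12 > Tree Plant 6 > Blood Drive 3.
Give Cleanup 10 more to hit its cap of 10 → 25 left.
Give Meals 9 more to hit its cap of 9 → 16 left.
Tree Plant takes 15 more to reach its cap of 16 → 1 left.
Blood Drive has room for 14 more but only 1 remain, so it gets 2.
Total = 6×16 + 3×2 + 16×10 + 12×9 = 370.

370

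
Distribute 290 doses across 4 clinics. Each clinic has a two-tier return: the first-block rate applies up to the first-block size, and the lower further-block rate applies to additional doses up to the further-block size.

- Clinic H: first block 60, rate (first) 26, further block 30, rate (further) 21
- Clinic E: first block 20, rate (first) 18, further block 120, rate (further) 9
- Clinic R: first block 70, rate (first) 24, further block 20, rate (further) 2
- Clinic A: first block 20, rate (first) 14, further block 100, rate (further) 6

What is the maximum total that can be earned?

Rank every tier by rate: Clinic H/first 26 > Clinic R/first 24 > Clinic H/second 21 > Clinic E/first 18 > Clinic A/first 14 > Clinic E/second 9 > Clinic A/second 6 > Clinic R/second 2.
Clinic H first at 26: fill all 60 ; 230 left.
Clinic R first at 24: fill all 70 ; 160 left.
Clinic H/second (21): +30 ; 130 left.
Clinic E first at 18: fill all 20 ; 110 left.
Clinic A first at 14: fill all 20 ; 90 left.
90 remain; put them into Clinic E second at 9.
Total = 26×60 + 24×70 + 21×30 + 18×20 + 14×20 + 9×90 = 5320.

5320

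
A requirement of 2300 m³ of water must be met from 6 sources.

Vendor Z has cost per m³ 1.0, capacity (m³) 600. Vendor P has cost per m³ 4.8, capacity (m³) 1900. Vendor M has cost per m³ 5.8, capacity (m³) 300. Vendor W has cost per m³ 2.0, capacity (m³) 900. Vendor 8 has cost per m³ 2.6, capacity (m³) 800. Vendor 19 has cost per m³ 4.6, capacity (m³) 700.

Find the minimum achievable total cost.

4480

Fill from the cheapest source first.
Vendor Z (1.0): use full 600 — 1700 m³ to go.
Vendor W at 2.0: take all 900 m³ — 800 still needed.
Vendor 8 (2.6): use full 800 — 0 m³ to go.
Vendor 19, Vendor P, Vendor M: unused.
Cost = 600×1.0 + 900×2.0 + 800×2.6 = 4480.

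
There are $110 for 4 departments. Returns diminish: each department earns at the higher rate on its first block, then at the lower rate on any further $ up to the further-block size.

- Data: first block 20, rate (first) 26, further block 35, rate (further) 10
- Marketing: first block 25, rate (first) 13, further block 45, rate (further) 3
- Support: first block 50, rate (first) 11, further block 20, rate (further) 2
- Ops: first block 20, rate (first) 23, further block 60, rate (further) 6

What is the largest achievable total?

Order all 8 blocks by rate: Data/first 26 > Ops/first 23 > Marketing/first 13 > Support/first 11 > Data/second 10 > Ops/second 6 > Marketing/second 3 > Support/second 2.
Fill Data first block (20 at 26) → 90 left.
Fill Ops first block (20 at 23) → 70 left.
Marketing first at 13: fill all 25 → 45 left.
Support/first: +45 of 50 at 11; pool empty.
Total = 26×20 + 23×20 + 13×25 + 11×45 = 1800.

1800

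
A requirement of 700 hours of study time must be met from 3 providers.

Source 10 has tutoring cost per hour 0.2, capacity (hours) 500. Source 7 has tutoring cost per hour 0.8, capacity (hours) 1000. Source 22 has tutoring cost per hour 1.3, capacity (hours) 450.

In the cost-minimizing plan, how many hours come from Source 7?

Cheapest first:
Take 500 from Source 10 at 0.2 — need 200 more.
Source 7 at 0.8: take 200 of its 1000 — requirement met.
Source 22: unused.

200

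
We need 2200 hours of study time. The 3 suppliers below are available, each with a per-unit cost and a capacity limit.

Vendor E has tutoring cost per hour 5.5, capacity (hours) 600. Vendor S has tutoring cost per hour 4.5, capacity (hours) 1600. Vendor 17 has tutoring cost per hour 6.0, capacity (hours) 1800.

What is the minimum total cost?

10500

Cheapest first:
Vendor S (4.5): use full 1600 — 600 hours to go.
Vendor E (5.5): use full 600 — 0 hours to go.
Vendor 17: unused.
Cost = 1600×4.5 + 600×5.5 = 10500.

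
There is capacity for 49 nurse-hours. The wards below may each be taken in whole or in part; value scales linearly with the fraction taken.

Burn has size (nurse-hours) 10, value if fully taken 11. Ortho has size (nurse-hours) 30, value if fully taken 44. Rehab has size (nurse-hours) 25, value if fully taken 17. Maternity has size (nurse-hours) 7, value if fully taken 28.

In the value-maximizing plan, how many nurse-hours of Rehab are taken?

Best value per unit of size first: Maternity 28/7≈4, Ortho 44/30≈1.47, Burn 11/10≈1.1, Rehab 17/25≈0.68.
Maternity: take in full, 7 nurse-hours for value 28 → 42 left.
Take all of Ortho (30 nurse-hours, value 44) → 12 nurse-hours left.
Burn: take in full, 10 nurse-hours for value 11 → 2 left.
Only 2 nurse-hours remain; take 2/25 of Rehab for value 17×2/25 = 1.36.

2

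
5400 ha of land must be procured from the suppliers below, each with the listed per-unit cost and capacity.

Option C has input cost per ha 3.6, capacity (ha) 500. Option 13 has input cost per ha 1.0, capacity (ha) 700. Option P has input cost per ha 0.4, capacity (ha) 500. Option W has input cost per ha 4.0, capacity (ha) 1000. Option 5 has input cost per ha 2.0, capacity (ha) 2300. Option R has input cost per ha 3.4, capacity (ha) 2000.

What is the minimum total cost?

11960

Cheapest first:
Option P (0.4): use full 500 → 4900 ha to go.
Take 700 from Option 13 at 1.0 → need 4200 more.
Take 2300 from Option 5 at 2.0 → need 1900 more.
Option R (3.4): take the remaining 1900 → done.
Option C, Option W: unused.
Cost = 500×0.4 + 700×1.0 + 2300×2.0 + 1900×3.4 = 11960.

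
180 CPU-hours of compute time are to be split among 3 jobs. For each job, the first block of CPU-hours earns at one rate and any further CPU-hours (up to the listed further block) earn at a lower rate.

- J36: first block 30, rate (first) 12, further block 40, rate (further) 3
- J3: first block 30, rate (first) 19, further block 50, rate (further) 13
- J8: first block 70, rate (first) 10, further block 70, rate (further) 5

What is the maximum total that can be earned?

2280

Treat each block as its own option and order by rate: J3/T1 19 > J3/T2 13 > J36/T1 12 > J8/T1 10 > J8/T2 5 > J36/T2 3.
J3/T1 (19): +30 — 150 left.
J3 T2 at 13: fill all 50 — 100 left.
J36 T1 at 12: fill all 30 — 70 left.
J8 T1 at 10: fill all 70 — 0 left.
Total = 19×30 + 13×50 + 12×30 + 10×70 = 2280.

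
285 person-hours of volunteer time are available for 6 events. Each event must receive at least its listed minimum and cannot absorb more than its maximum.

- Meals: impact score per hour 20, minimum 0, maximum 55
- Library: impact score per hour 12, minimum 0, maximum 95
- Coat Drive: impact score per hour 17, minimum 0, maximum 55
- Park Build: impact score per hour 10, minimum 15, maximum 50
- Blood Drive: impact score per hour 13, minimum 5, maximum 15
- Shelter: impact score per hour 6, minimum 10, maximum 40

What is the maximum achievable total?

3960

Meeting every minimum uses 0+0+0+15+5+10 = 30 person-hours, leaving 255.
Highest impact score per hour first: Meals 20 > Coat Drive 17 > Blood Drive 13 > Library 12 > Park Build 10 > Shelter 6.
Give Meals 55 more to hit its cap of 55 → 200 left.
Give Coat Drive 55 more to hit its cap of 55 → 145 left.
Blood Drive takes 10 more to reach its cap of 15 → 135 left.
Library takes 95 more to reach its cap of 95 → 40 left.
Park Build: +35 to 50 (cap) → 5 left.
Shelter has room for 30 more but only 5 remain, so it gets 15.
Total = 20×55 + 12×95 + 17×55 + 10×50 + 13×15 + 6×15 = 3960.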